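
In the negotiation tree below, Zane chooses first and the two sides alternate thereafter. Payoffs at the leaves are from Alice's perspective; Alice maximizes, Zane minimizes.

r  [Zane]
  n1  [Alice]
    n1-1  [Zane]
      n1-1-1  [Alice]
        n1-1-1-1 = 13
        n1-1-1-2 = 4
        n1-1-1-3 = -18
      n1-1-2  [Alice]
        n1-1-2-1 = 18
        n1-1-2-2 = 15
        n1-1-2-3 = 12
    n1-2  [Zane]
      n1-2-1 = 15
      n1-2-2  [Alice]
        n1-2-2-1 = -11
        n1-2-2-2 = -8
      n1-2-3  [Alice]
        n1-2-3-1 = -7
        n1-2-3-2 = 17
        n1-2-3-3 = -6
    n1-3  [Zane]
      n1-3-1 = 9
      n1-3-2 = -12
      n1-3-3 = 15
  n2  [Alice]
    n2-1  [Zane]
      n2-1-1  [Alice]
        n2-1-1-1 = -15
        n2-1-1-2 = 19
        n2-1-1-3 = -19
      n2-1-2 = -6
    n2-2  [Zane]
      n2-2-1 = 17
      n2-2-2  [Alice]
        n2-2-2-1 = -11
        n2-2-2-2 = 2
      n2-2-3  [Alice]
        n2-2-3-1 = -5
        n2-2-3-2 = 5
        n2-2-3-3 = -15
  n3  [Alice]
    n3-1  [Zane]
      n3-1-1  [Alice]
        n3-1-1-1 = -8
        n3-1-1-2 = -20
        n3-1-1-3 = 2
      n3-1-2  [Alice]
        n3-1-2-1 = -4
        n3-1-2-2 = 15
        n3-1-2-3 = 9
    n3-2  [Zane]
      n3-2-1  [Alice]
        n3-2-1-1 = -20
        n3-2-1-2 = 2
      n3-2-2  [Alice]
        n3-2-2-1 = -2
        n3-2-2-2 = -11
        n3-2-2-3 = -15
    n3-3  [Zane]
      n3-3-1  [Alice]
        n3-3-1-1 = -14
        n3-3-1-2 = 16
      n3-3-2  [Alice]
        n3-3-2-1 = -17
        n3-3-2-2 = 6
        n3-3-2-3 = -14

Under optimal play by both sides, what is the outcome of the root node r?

2

n1-1-1 (Alice): max(13, 4, -18) = 13
n1-1-2 (Alice): max(18, 15, 12) = 18
n1-1 (Zane): min(13, 18) = 13
n1-2-2 (Alice): max(-11, -8) = -8
n1-2-3 (Alice): max(-7, 17, -6) = 17
n1-2 (Zane): min(15, -8, 17) = -8
n1-3 (Zane): min(9, -12, 15) = -12
n1 (Alice): max(13, -8, -12) = 13
n2-1-1 (Alice): max(-15, 19, -19) = 19
n2-1 (Zane): min(19, -6) = -6
n2-2-2 (Alice): max(-11, 2) = 2
n2-2-3 (Alice): max(-5, 5, -15) = 5
n2-2 (Zane): min(17, 2, 5) = 2
n2 (Alice): max(-6, 2) = 2
n3-1-1 (Alice): max(-8, -20, 2) = 2
n3-1-2 (Alice): max(-4, 15, 9) = 15
n3-1 (Zane): min(2, 15) = 2
n3-2-1 (Alice): max(-20, 2) = 2
n3-2-2 (Alice): max(-2, -11, -15) = -2
n3-2 (Zane): min(2, -2) = -2
n3-3-1 (Alice): max(-14, 16) = 16
n3-3-2 (Alice): max(-17, 6, -14) = 6
n3-3 (Zane): min(16, 6) = 6
n3 (Alice): max(2, -2, 6) = 6
r (Zane): min(13, 2, 6) = 2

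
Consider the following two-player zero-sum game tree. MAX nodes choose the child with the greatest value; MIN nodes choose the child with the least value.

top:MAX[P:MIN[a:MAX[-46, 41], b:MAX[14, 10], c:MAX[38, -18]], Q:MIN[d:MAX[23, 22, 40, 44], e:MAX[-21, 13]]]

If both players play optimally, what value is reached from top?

14

a (MAX): max(-46, 41) = 41
b (MAX): max(14, 10) = 14
c (MAX): max(38, -18) = 38
P (MIN): min(41, 14, 38) = 14
d (MAX): max(23, 22, 40, 44) = 44
e (MAX): max(-21, 13) = 13
Q (MIN): min(44, 13) = 13
top (MAX): max(14, 13) = 14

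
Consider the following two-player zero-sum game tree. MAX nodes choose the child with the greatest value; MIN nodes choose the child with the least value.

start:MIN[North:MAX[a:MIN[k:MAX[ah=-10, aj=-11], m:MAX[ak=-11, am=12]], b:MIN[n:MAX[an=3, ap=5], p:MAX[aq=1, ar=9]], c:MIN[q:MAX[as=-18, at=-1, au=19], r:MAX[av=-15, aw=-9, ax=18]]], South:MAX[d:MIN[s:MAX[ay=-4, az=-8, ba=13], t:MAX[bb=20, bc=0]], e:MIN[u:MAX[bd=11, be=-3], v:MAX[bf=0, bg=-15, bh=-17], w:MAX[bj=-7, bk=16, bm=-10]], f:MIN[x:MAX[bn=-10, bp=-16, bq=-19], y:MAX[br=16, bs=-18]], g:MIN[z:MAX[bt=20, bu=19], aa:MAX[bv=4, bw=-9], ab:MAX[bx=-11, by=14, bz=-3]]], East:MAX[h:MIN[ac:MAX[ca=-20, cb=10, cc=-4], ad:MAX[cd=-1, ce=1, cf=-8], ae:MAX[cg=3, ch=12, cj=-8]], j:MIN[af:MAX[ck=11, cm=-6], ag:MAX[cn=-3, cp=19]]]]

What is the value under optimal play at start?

11

k (MAX): max(-10, -11) = -10
m (MAX): max(-11, 12) = 12
a (MIN): min(-10, 12) = -10
n (MAX): max(3, 5) = 5
p (MAX): max(1, 9) = 9
b (MIN): min(5, 9) = 5
q (MAX): max(-18, -1, 19) = 19
r (MAX): max(-15, -9, 18) = 18
c (MIN): min(19, 18) = 18
North (MAX): max(-10, 5, 18) = 18
s (MAX): max(-4, -8, 13) = 13
t (MAX): max(20, 0) = 20
d (MIN): min(13, 20) = 13
u (MAX): max(11, -3) = 11
v (MAX): max(0, -15, -17) = 0
w (MAX): max(-7, 16, -10) = 16
e (MIN): min(11, 0, 16) = 0
x (MAX): max(-10, -16, -19) = -10
y (MAX): max(16, -18) = 16
f (MIN): min(-10, 16) = -10
z (MAX): max(20, 19) = 20
aa (MAX): max(4, -9) = 4
ab (MAX): max(-11, 14, -3) = 14
g (MIN): min(20, 4, 14) = 4
South (MAX): max(13, 0, -10, 4) = 13
ac (MAX): max(-20, 10, -4) = 10
ad (MAX): max(-1, 1, -8) = 1
ae (MAX): max(3, 12, -8) = 12
h (MIN): min(10, 1, 12) = 1
af (MAX): max(11, -6) = 11
ag (MAX): max(-3, 19) = 19
j (MIN): min(11, 19) = 11
East (MAX): max(1, 11) = 11
start (MIN): min(18, 13, 11) = 11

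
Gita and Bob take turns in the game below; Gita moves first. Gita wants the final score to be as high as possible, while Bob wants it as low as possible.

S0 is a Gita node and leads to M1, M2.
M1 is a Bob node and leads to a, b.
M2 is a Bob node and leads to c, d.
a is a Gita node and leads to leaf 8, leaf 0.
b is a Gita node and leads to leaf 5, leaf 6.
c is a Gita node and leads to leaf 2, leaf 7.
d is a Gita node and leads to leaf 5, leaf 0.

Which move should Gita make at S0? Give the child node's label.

M1

a (Gita): max(8, 0) = 8
b (Gita): max(5, 6) = 6
M1 (Bob): min(8, 6) = 6
c (Gita): max(2, 7) = 7
d (Gita): max(5, 0) = 5
M2 (Bob): min(7, 5) = 5
S0 (Gita): max(6, 5) = 6
Gita at S0 wants the highest of {M1=6, M2=5}, so chooses M1.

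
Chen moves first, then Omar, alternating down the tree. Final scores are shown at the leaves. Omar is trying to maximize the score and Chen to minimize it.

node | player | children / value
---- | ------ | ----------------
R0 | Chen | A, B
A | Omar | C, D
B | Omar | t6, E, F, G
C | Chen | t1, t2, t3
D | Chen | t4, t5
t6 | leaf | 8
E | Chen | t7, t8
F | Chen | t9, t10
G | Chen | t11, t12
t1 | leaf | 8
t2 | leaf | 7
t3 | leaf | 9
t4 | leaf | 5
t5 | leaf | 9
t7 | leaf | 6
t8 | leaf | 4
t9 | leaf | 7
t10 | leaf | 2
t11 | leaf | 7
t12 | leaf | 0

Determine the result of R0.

7

C (Chen): min(8, 7, 9) = 7
D (Chen): min(5, 9) = 5
A (Omar): max(7, 5) = 7
E (Chen): min(6, 4) = 4
F (Chen): min(7, 2) = 2
G (Chen): min(7, 0) = 0
B (Omar): max(8, 4, 2, 0) = 8
R0 (Chen): min(7, 8) = 7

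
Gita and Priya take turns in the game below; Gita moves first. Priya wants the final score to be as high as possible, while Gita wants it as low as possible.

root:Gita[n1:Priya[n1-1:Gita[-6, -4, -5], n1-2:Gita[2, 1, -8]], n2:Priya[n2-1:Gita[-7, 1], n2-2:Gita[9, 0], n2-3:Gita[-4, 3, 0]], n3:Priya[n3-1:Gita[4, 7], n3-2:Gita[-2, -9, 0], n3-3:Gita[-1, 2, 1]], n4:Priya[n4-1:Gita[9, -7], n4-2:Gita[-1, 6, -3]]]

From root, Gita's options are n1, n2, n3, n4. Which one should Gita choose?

n1

n1-1 (Gita): min(-6, -4, -5) = -6
n1-2 (Gita): min(2, 1, -8) = -8
n1 (Priya): max(-6, -8) = -6
n2-1 (Gita): min(-7, 1) = -7
n2-2 (Gita): min(9, 0) = 0
n2-3 (Gita): min(-4, 3, 0) = -4
n2 (Priya): max(-7, 0, -4) = 0
n3-1 (Gita): min(4, 7) = 4
n3-2 (Gita): min(-2, -9, 0) = -9
n3-3 (Gita): min(-1, 2, 1) = -1
n3 (Priya): max(4, -9, -1) = 4
n4-1 (Gita): min(9, -7) = -7
n4-2 (Gita): min(-1, 6, -3) = -3
n4 (Priya): max(-7, -3) = -3
root (Gita): min(-6, 0, 4, -3) = -6
Gita at root wants the lowest of {n1=-6, n2=0, n3=4, n4=-3}, so chooses n1.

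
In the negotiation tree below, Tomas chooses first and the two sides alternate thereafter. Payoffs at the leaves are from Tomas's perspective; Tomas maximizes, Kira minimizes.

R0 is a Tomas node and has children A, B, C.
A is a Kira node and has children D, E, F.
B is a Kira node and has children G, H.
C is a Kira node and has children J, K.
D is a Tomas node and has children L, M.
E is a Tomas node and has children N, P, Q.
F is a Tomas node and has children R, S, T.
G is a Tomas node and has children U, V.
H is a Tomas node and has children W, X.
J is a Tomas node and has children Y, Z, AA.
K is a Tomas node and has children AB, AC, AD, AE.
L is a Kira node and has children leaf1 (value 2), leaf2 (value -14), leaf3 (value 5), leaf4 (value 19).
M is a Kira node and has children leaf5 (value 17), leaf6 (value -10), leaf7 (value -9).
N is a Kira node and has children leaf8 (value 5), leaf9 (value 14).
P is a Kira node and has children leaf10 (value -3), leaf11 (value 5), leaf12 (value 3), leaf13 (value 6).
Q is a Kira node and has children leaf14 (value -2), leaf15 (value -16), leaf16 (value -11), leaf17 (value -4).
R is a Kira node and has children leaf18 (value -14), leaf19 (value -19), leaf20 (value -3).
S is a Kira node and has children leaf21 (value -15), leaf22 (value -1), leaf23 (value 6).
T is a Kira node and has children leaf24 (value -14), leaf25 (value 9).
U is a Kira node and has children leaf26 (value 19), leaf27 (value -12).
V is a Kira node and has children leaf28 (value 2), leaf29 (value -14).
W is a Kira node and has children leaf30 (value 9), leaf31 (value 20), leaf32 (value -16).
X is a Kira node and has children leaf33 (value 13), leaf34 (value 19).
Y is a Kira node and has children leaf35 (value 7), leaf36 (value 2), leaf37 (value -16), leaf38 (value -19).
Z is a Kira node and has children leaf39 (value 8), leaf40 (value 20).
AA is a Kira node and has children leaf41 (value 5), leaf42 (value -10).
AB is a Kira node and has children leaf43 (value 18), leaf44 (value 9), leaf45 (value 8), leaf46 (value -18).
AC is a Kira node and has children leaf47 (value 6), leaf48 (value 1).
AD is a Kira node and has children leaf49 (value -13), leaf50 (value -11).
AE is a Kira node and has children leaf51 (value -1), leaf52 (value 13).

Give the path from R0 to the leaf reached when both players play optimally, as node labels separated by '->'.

L (Kira): min(2, -14, 5, 19) = -14
M (Kira): min(17, -10, -9) = -10
D (Tomas): max(-14, -10) = -10
N (Kira): min(5, 14) = 5
P (Kira): min(-3, 5, 3, 6) = -3
Q (Kira): min(-2, -16, -11, -4) = -16
E (Tomas): max(5, -3, -16) = 5
R (Kira): min(-14, -19, -3) = -19
S (Kira): min(-15, -1, 6) = -15
T (Kira): min(-14, 9) = -14
F (Tomas): max(-19, -15, -14) = -14
A (Kira): min(-10, 5, -14) = -14
U (Kira): min(19, -12) = -12
V (Kira): min(2, -14) = -14
G (Tomas): max(-12, -14) = -12
W (Kira): min(9, 20, -16) = -16
X (Kira): min(13, 19) = 13
H (Tomas): max(-16, 13) = 13
B (Kira): min(-12, 13) = -12
Y (Kira): min(7, 2, -16, -19) = -19
Z (Kira): min(8, 20) = 8
AA (Kira): min(5, -10) = -10
J (Tomas): max(-19, 8, -10) = 8
AB (Kira): min(18, 9, 8, -18) = -18
AC (Kira): min(6, 1) = 1
AD (Kira): min(-13, -11) = -13
AE (Kira): min(-1, 13) = -1
K (Tomas): max(-18, 1, -13, -1) = 1
C (Kira): min(8, 1) = 1
R0 (Tomas): max(-14, -12, 1) = 1
At R0, Tomas picks C (highest: 1).
At C, Kira picks K (lowest: 1).
At K, Tomas picks AC (highest: 1).
At AC, Kira picks leaf48 (lowest: 1).
Terminal value 1.

R0 -> C -> K -> AC -> leaf48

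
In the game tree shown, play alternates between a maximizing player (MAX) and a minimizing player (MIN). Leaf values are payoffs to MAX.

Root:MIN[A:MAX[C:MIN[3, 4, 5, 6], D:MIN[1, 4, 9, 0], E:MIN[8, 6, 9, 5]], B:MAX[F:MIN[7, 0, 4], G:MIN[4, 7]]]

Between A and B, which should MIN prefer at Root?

B

C (MIN): min(3, 4, 5, 6) = 3
D (MIN): min(1, 4, 9, 0) = 0
E (MIN): min(8, 6, 9, 5) = 5
A (MAX): max(3, 0, 5) = 5
F (MIN): min(7, 0, 4) = 0
G (MIN): min(4, 7) = 4
B (MAX): max(0, 4) = 4
MIN prefers the lower value; A=5, B=4. B is better since 4 < 5.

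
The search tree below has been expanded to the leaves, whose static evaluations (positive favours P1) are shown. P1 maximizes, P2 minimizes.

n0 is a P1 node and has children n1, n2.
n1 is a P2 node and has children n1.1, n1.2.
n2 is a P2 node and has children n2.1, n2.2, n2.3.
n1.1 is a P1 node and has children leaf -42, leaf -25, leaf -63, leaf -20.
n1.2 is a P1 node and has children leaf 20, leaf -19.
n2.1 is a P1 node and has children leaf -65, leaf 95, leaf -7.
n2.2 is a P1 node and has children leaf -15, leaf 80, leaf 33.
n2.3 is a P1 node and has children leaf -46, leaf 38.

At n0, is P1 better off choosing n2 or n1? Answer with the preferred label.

n2

n2.1 (P1): max(-65, 95, -7) = 95
n2.2 (P1): max(-15, 80, 33) = 80
n2.3 (P1): max(-46, 38) = 38
n2 (P2): min(95, 80, 38) = 38
n1.1 (P1): max(-42, -25, -63, -20) = -20
n1.2 (P1): max(20, -19) = 20
n1 (P2): min(-20, 20) = -20
P1 prefers the higher value; n2=38, n1=-20. n2 is better since 38 > -20.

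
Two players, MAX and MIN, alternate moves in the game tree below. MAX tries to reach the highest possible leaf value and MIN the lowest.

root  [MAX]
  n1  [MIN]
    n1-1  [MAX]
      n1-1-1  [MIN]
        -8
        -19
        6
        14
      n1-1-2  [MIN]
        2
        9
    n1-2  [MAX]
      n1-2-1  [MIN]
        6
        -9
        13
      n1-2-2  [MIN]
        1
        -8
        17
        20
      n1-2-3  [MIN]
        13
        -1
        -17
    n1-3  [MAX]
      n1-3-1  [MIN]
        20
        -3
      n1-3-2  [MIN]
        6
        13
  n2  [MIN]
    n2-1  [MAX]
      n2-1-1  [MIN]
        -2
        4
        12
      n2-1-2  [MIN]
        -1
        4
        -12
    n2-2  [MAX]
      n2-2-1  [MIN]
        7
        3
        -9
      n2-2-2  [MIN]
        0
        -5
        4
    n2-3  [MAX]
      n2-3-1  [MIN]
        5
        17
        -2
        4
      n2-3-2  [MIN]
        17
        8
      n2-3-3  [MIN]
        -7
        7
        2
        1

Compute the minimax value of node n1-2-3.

-17

n1-2-3 (MIN): min(13, -1, -17) = -17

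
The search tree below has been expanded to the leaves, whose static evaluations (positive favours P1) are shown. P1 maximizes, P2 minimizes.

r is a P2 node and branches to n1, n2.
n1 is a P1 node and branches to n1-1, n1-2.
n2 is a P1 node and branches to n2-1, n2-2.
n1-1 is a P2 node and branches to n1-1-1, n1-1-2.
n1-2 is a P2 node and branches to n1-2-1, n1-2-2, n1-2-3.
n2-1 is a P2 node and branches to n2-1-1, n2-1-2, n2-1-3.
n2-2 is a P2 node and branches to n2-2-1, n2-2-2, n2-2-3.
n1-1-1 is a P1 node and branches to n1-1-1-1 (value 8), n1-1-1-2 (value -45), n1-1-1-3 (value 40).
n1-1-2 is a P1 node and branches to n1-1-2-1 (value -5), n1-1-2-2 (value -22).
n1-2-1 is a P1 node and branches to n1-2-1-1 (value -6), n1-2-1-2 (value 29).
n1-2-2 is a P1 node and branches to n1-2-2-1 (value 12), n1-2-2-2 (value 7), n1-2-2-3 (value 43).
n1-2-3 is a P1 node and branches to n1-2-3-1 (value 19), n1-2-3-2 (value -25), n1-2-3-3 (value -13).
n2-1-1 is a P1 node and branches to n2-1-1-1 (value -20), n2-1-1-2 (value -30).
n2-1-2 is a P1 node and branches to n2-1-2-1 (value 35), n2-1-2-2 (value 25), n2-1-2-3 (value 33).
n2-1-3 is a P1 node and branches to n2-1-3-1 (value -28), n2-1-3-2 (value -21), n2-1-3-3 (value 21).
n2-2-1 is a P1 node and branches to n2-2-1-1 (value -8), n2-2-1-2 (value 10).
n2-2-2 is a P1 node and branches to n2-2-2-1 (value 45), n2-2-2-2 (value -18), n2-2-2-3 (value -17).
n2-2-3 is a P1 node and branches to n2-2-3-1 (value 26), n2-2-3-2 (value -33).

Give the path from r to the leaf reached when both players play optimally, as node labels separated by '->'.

n1-1-1 (P1): max(8, -45, 40) = 40
n1-1-2 (P1): max(-5, -22) = -5
n1-1 (P2): min(40, -5) = -5
n1-2-1 (P1): max(-6, 29) = 29
n1-2-2 (P1): max(12, 7, 43) = 43
n1-2-3 (P1): max(19, -25, -13) = 19
n1-2 (P2): min(29, 43, 19) = 19
n1 (P1): max(-5, 19) = 19
n2-1-1 (P1): max(-20, -30) = -20
n2-1-2 (P1): max(35, 25, 33) = 35
n2-1-3 (P1): max(-28, -21, 21) = 21
n2-1 (P2): min(-20, 35, 21) = -20
n2-2-1 (P1): max(-8, 10) = 10
n2-2-2 (P1): max(45, -18, -17) = 45
n2-2-3 (P1): max(26, -33) = 26
n2-2 (P2): min(10, 45, 26) = 10
n2 (P1): max(-20, 10) = 10
r (P2): min(19, 10) = 10
At r, P2 picks n2 (lowest: 10).
At n2, P1 picks n2-2 (highest: 10).
At n2-2, P2 picks n2-2-1 (lowest: 10).
At n2-2-1, P1 picks n2-2-1-2 (highest: 10).
Terminal value 10.

r -> n2 -> n2-2 -> n2-2-1 -> n2-2-1-2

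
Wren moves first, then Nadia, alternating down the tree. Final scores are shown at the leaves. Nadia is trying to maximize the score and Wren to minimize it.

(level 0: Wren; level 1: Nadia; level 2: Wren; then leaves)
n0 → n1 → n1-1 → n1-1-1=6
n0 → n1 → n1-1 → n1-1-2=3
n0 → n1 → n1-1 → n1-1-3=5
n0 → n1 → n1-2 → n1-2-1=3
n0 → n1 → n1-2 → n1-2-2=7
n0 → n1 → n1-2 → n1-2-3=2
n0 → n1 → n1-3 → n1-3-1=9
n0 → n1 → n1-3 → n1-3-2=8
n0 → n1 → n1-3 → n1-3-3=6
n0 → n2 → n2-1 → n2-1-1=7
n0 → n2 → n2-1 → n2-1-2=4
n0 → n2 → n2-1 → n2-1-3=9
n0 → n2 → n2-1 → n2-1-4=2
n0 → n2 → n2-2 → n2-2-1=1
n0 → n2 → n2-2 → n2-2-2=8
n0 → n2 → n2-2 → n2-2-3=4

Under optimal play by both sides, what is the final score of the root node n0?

n1-1 (Wren): min(6, 3, 5) = 3
n1-2 (Wren): min(3, 7, 2) = 2
n1-3 (Wren): min(9, 8, 6) = 6
n1 (Nadia): max(3, 2, 6) = 6
n2-1 (Wren): min(7, 4, 9, 2) = 2
n2-2 (Wren): min(1, 8, 4) = 1
n2 (Nadia): max(2, 1) = 2
n0 (Wren): min(6, 2) = 2

2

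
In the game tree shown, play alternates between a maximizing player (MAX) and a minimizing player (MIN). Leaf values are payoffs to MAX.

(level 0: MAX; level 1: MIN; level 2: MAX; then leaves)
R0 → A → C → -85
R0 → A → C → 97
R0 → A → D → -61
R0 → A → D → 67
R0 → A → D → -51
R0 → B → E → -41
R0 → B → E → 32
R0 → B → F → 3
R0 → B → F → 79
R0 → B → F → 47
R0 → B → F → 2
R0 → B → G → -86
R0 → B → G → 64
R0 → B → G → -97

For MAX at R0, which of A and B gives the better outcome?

A

C (MAX): max(-85, 97) = 97
D (MAX): max(-61, 67, -51) = 67
A (MIN): min(97, 67) = 67
E (MAX): max(-41, 32) = 32
F (MAX): max(3, 79, 47, 2) = 79
G (MAX): max(-86, 64, -97) = 64
B (MIN): min(32, 79, 64) = 32
MAX prefers the higher value; A=67, B=32. A is better since 67 > 32.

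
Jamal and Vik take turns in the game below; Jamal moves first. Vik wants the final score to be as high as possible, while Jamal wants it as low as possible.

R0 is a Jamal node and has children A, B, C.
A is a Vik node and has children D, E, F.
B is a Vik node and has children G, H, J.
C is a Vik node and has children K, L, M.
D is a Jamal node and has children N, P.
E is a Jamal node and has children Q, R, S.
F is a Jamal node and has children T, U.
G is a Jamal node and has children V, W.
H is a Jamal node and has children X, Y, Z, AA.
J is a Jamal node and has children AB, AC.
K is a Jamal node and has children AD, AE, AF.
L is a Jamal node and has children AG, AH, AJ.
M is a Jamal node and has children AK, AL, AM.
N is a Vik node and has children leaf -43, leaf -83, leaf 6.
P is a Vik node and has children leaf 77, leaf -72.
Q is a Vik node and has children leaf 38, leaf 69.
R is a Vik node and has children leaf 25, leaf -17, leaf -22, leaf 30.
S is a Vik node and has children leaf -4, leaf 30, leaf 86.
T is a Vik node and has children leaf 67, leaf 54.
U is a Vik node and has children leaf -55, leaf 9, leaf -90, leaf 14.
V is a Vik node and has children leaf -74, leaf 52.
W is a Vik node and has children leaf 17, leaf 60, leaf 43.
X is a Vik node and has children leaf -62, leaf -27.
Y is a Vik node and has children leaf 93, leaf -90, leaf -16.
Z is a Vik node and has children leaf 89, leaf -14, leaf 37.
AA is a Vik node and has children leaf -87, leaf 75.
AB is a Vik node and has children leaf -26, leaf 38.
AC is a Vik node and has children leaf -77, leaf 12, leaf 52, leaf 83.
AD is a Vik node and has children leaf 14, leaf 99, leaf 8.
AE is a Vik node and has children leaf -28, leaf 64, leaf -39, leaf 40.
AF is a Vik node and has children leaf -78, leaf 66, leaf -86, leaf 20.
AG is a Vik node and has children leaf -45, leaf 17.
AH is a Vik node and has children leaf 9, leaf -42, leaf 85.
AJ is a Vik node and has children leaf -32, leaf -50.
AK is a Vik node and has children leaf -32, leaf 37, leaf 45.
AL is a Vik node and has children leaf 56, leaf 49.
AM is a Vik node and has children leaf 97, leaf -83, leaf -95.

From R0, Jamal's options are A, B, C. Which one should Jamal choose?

A

N (Vik): max(-43, -83, 6) = 6
P (Vik): max(77, -72) = 77
D (Jamal): min(6, 77) = 6
Q (Vik): max(38, 69) = 69
R (Vik): max(25, -17, -22, 30) = 30
S (Vik): max(-4, 30, 86) = 86
E (Jamal): min(69, 30, 86) = 30
T (Vik): max(67, 54) = 67
U (Vik): max(-55, 9, -90, 14) = 14
F (Jamal): min(67, 14) = 14
A (Vik): max(6, 30, 14) = 30
V (Vik): max(-74, 52) = 52
W (Vik): max(17, 60, 43) = 60
G (Jamal): min(52, 60) = 52
X (Vik): max(-62, -27) = -27
Y (Vik): max(93, -90, -16) = 93
Z (Vik): max(89, -14, 37) = 89
AA (Vik): max(-87, 75) = 75
H (Jamal): min(-27, 93, 89, 75) = -27
AB (Vik): max(-26, 38) = 38
AC (Vik): max(-77, 12, 52, 83) = 83
J (Jamal): min(38, 83) = 38
B (Vik): max(52, -27, 38) = 52
AD (Vik): max(14, 99, 8) = 99
AE (Vik): max(-28, 64, -39, 40) = 64
AF (Vik): max(-78, 66, -86, 20) = 66
K (Jamal): min(99, 64, 66) = 64
AG (Vik): max(-45, 17) = 17
AH (Vik): max(9, -42, 85) = 85
AJ (Vik): max(-32, -50) = -32
L (Jamal): min(17, 85, -32) = -32
AK (Vik): max(-32, 37, 45) = 45
AL (Vik): max(56, 49) = 56
AM (Vik): max(97, -83, -95) = 97
M (Jamal): min(45, 56, 97) = 45
C (Vik): max(64, -32, 45) = 64
R0 (Jamal): min(30, 52, 64) = 30
Jamal at R0 wants the lowest of {A=30, B=52, C=64}, so chooses A.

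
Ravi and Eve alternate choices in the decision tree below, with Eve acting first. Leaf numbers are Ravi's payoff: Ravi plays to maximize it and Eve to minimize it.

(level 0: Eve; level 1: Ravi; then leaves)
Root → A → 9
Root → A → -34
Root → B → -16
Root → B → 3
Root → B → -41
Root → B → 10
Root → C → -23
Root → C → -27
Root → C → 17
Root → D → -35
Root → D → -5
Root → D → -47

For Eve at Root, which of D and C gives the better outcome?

D (Ravi): max(-35, -5, -47) = -5
C (Ravi): max(-23, -27, 17) = 17
Eve prefers the lower value; D=-5, C=17. D is better since -5 < 17.

D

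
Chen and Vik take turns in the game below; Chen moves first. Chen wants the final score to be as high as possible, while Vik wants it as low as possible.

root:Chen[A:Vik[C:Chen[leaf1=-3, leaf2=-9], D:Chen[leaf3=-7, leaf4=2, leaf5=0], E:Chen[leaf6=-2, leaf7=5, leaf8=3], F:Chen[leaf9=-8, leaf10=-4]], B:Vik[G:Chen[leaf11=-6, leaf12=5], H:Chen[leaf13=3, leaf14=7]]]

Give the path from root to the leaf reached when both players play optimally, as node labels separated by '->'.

root -> B -> G -> leaf12

C (Chen): max(-3, -9) = -3
D (Chen): max(-7, 2, 0) = 2
E (Chen): max(-2, 5, 3) = 5
F (Chen): max(-8, -4) = -4
A (Vik): min(-3, 2, 5, -4) = -4
G (Chen): max(-6, 5) = 5
H (Chen): max(3, 7) = 7
B (Vik): min(5, 7) = 5
root (Chen): max(-4, 5) = 5
At root, Chen picks B (highest: 5).
At B, Vik picks G (lowest: 5).
At G, Chen picks leaf12 (highest: 5).
Terminal value 5.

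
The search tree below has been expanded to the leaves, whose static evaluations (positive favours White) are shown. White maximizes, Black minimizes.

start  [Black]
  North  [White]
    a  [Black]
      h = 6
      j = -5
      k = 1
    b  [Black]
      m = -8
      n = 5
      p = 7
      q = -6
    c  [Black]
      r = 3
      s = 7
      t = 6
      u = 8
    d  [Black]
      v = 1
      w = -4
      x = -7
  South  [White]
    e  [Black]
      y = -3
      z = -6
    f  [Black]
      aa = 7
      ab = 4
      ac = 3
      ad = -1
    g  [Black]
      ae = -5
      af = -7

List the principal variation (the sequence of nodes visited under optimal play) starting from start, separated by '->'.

a (Black): min(6, -5, 1) = -5
b (Black): min(-8, 5, 7, -6) = -8
c (Black): min(3, 7, 6, 8) = 3
d (Black): min(1, -4, -7) = -7
North (White): max(-5, -8, 3, -7) = 3
e (Black): min(-3, -6) = -6
f (Black): min(7, 4, 3, -1) = -1
g (Black): min(-5, -7) = -7
South (White): max(-6, -1, -7) = -1
start (Black): min(3, -1) = -1
At start, Black picks South (lowest: -1).
At South, White picks f (highest: -1).
At f, Black picks ad (lowest: -1).
Terminal value -1.

start -> South -> f -> ad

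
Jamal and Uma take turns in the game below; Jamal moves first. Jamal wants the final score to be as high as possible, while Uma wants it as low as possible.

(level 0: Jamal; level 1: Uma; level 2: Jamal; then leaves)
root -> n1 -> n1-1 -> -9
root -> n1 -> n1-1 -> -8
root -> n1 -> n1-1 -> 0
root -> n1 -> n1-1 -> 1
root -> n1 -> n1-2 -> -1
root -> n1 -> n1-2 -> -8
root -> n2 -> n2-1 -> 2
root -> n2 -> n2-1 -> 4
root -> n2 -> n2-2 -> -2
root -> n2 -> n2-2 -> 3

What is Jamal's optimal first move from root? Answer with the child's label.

n2

n1-1 (Jamal): max(-9, -8, 0, 1) = 1
n1-2 (Jamal): max(-1, -8) = -1
n1 (Uma): min(1, -1) = -1
n2-1 (Jamal): max(2, 4) = 4
n2-2 (Jamal): max(-2, 3) = 3
n2 (Uma): min(4, 3) = 3
root (Jamal): max(-1, 3) = 3
Jamal at root wants the highest of {n1=-1, n2=3}, so chooses n2.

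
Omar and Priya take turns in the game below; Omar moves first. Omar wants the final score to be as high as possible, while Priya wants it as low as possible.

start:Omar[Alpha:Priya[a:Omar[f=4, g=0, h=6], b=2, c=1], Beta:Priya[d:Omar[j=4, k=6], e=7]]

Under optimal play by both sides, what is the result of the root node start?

6

a (Omar): max(4, 0, 6) = 6
Alpha (Priya): min(6, 2, 1) = 1
d (Omar): max(4, 6) = 6
Beta (Priya): min(6, 7) = 6
start (Omar): max(1, 6) = 6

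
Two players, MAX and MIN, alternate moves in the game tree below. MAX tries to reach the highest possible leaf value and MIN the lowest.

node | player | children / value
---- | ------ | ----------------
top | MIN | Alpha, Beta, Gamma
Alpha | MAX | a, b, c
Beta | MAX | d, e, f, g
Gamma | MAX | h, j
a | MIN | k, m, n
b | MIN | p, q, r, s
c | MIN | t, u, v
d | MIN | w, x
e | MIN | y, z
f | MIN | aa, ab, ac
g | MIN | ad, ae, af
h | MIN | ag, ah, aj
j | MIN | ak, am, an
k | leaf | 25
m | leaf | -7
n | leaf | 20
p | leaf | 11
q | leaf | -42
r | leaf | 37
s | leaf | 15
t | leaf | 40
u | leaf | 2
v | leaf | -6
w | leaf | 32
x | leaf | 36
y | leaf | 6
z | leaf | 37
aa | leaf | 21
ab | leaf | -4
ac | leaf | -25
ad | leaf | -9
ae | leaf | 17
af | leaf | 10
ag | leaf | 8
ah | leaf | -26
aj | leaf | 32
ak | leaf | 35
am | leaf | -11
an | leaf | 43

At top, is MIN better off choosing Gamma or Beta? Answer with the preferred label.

Gamma

h (MIN): min(8, -26, 32) = -26
j (MIN): min(35, -11, 43) = -11
Gamma (MAX): max(-26, -11) = -11
d (MIN): min(32, 36) = 32
e (MIN): min(6, 37) = 6
f (MIN): min(21, -4, -25) = -25
g (MIN): min(-9, 17, 10) = -9
Beta (MAX): max(32, 6, -25, -9) = 32
MIN prefers the lower value; Gamma=-11, Beta=32. Gamma is better since -11 < 32.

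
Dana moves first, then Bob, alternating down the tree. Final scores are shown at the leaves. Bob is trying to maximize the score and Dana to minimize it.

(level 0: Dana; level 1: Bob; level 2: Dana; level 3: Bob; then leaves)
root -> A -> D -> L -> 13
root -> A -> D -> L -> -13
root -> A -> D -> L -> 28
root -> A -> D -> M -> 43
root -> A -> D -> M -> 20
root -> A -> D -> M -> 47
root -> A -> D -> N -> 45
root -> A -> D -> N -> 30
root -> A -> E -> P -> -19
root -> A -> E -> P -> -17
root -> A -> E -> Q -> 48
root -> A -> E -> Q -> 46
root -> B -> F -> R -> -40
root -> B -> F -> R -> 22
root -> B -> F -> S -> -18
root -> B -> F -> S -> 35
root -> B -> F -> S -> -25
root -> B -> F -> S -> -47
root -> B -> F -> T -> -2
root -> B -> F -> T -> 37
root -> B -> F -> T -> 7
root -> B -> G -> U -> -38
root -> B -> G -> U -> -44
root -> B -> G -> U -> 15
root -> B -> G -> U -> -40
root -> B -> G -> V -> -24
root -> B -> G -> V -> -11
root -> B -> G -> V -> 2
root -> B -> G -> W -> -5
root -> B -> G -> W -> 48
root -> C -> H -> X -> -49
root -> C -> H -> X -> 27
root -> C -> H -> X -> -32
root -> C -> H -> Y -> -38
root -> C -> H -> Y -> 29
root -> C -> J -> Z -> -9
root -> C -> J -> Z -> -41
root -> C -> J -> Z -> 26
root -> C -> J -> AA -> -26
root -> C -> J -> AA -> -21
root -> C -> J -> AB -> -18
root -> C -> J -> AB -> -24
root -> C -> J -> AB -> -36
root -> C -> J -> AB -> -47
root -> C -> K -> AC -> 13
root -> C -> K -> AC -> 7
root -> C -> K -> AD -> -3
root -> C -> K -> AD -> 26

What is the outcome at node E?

-17

P (Bob): max(-19, -17) = -17
Q (Bob): max(48, 46) = 48
E (Dana): min(-17, 48) = -17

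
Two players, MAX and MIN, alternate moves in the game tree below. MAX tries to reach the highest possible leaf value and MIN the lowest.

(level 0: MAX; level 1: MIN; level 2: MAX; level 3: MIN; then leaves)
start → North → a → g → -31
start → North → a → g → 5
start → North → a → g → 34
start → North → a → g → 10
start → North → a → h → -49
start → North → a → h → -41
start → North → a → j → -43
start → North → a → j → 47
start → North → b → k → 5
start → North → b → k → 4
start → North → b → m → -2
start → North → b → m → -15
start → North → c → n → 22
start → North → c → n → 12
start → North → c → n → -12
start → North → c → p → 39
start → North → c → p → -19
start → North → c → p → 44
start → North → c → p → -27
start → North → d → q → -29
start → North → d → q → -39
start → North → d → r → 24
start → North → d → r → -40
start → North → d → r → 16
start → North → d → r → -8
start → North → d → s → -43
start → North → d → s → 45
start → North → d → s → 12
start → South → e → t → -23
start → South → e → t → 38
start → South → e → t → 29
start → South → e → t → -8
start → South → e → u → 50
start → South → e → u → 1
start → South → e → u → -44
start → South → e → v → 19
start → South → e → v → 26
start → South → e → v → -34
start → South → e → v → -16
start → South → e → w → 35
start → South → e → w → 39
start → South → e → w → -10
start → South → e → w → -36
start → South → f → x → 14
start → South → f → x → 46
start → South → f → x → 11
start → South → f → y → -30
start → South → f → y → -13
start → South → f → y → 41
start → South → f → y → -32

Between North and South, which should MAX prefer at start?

South

g (MIN): min(-31, 5, 34, 10) = -31
h (MIN): min(-49, -41) = -49
j (MIN): min(-43, 47) = -43
a (MAX): max(-31, -49, -43) = -31
k (MIN): min(5, 4) = 4
m (MIN): min(-2, -15) = -15
b (MAX): max(4, -15) = 4
n (MIN): min(22, 12, -12) = -12
p (MIN): min(39, -19, 44, -27) = -27
c (MAX): max(-12, -27) = -12
q (MIN): min(-29, -39) = -39
r (MIN): min(24, -40, 16, -8) = -40
s (MIN): min(-43, 45, 12) = -43
d (MAX): max(-39, -40, -43) = -39
North (MIN): min(-31, 4, -12, -39) = -39
t (MIN): min(-23, 38, 29, -8) = -23
u (MIN): min(50, 1, -44) = -44
v (MIN): min(19, 26, -34, -16) = -34
w (MIN): min(35, 39, -10, -36) = -36
e (MAX): max(-23, -44, -34, -36) = -23
x (MIN): min(14, 46, 11) = 11
y (MIN): min(-30, -13, 41, -32) = -32
f (MAX): max(11, -32) = 11
South (MIN): min(-23, 11) = -23
MAX prefers the higher value; North=-39, South=-23. South is better since -23 > -39.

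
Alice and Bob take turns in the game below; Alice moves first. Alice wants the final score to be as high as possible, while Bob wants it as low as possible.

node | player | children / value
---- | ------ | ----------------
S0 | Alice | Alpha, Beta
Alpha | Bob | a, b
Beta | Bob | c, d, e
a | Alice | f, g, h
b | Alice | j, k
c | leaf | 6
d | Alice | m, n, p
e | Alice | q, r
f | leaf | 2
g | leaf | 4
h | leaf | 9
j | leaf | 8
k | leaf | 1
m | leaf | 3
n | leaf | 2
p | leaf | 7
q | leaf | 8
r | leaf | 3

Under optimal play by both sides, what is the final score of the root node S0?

8

a (Alice): max(2, 4, 9) = 9
b (Alice): max(8, 1) = 8
Alpha (Bob): min(9, 8) = 8
d (Alice): max(3, 2, 7) = 7
e (Alice): max(8, 3) = 8
Beta (Bob): min(6, 7, 8) = 6
S0 (Alice): max(8, 6) = 8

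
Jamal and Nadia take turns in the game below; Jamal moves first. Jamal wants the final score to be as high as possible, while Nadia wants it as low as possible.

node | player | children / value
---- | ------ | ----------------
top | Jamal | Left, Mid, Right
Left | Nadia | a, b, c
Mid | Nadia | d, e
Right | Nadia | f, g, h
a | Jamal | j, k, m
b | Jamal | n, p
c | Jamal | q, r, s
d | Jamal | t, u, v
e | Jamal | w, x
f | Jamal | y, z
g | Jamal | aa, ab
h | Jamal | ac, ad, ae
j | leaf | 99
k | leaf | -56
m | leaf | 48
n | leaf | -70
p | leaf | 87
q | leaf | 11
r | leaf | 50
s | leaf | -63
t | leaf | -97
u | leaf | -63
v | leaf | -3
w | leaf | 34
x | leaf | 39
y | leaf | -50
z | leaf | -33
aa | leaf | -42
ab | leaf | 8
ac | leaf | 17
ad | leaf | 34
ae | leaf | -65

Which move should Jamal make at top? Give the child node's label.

a (Jamal): max(99, -56, 48) = 99
b (Jamal): max(-70, 87) = 87
c (Jamal): max(11, 50, -63) = 50
Left (Nadia): min(99, 87, 50) = 50
d (Jamal): max(-97, -63, -3) = -3
e (Jamal): max(34, 39) = 39
Mid (Nadia): min(-3, 39) = -3
f (Jamal): max(-50, -33) = -33
g (Jamal): max(-42, 8) = 8
h (Jamal): max(17, 34, -65) = 34
Right (Nadia): min(-33, 8, 34) = -33
top (Jamal): max(50, -3, -33) = 50
Jamal at top wants the highest of {Left=50, Mid=-3, Right=-33}, so chooses Left.

Left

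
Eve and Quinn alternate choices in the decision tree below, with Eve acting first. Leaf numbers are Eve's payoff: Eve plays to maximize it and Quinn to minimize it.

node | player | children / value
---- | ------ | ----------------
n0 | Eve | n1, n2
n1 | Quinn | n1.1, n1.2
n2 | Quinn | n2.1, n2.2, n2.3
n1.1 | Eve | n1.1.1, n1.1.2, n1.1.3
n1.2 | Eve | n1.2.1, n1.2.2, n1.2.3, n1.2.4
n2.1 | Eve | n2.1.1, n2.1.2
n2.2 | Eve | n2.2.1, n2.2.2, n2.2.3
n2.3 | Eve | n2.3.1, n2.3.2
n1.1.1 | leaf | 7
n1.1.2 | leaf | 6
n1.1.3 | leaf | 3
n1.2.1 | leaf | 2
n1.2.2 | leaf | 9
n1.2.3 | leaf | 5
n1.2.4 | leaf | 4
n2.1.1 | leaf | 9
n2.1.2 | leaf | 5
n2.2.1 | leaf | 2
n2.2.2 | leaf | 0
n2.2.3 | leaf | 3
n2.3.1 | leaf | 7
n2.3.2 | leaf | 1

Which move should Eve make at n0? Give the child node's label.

n1

n1.1 (Eve): max(7, 6, 3) = 7
n1.2 (Eve): max(2, 9, 5, 4) = 9
n1 (Quinn): min(7, 9) = 7
n2.1 (Eve): max(9, 5) = 9
n2.2 (Eve): max(2, 0, 3) = 3
n2.3 (Eve): max(7, 1) = 7
n2 (Quinn): min(9, 3, 7) = 3
n0 (Eve): max(7, 3) = 7
Eve at n0 wants the highest of {n1=7, n2=3}, so chooses n1.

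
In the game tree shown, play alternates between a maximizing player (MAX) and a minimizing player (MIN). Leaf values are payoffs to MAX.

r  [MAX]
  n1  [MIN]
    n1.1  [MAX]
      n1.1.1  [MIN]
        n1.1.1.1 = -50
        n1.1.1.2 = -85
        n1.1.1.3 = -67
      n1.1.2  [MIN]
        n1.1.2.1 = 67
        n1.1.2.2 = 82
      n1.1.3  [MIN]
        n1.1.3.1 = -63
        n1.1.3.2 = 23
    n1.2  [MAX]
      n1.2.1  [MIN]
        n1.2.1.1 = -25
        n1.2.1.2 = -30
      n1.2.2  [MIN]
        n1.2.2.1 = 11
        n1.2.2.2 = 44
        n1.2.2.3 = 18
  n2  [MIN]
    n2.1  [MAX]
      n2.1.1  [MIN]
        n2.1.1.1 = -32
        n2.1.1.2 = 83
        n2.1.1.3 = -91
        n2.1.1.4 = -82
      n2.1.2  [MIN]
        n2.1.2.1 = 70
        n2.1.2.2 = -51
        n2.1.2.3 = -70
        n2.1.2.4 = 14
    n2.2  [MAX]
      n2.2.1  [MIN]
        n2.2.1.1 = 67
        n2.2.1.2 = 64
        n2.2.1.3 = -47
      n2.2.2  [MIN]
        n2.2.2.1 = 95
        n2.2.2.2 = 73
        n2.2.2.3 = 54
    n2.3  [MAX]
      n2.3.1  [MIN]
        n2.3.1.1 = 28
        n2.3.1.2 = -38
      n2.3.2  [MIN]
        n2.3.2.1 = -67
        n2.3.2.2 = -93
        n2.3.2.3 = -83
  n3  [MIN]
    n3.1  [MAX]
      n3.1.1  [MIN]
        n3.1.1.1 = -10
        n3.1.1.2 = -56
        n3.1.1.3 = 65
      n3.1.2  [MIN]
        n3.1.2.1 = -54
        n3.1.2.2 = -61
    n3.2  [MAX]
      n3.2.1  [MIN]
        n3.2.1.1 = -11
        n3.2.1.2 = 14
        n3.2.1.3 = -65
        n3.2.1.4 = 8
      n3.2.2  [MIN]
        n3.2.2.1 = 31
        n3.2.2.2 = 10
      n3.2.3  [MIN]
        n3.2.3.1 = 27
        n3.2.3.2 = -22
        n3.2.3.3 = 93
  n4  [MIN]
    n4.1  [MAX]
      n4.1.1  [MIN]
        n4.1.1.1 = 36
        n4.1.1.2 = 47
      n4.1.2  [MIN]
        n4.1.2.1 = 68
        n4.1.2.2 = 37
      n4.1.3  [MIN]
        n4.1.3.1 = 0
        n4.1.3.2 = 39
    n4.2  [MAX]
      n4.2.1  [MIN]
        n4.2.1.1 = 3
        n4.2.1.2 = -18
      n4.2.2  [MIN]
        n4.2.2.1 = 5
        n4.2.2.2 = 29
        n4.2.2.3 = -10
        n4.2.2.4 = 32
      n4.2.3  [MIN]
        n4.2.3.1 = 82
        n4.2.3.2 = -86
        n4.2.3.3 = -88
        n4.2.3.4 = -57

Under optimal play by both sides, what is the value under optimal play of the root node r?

n1.1.1 (MIN): min(-50, -85, -67) = -85
n1.1.2 (MIN): min(67, 82) = 67
n1.1.3 (MIN): min(-63, 23) = -63
n1.1 (MAX): max(-85, 67, -63) = 67
n1.2.1 (MIN): min(-25, -30) = -30
n1.2.2 (MIN): min(11, 44, 18) = 11
n1.2 (MAX): max(-30, 11) = 11
n1 (MIN): min(67, 11) = 11
n2.1.1 (MIN): min(-32, 83, -91, -82) = -91
n2.1.2 (MIN): min(70, -51, -70, 14) = -70
n2.1 (MAX): max(-91, -70) = -70
n2.2.1 (MIN): min(67, 64, -47) = -47
n2.2.2 (MIN): min(95, 73, 54) = 54
n2.2 (MAX): max(-47, 54) = 54
n2.3.1 (MIN): min(28, -38) = -38
n2.3.2 (MIN): min(-67, -93, -83) = -93
n2.3 (MAX): max(-38, -93) = -38
n2 (MIN): min(-70, 54, -38) = -70
n3.1.1 (MIN): min(-10, -56, 65) = -56
n3.1.2 (MIN): min(-54, -61) = -61
n3.1 (MAX): max(-56, -61) = -56
n3.2.1 (MIN): min(-11, 14, -65, 8) = -65
n3.2.2 (MIN): min(31, 10) = 10
n3.2.3 (MIN): min(27, -22, 93) = -22
n3.2 (MAX): max(-65, 10, -22) = 10
n3 (MIN): min(-56, 10) = -56
n4.1.1 (MIN): min(36, 47) = 36
n4.1.2 (MIN): min(68, 37) = 37
n4.1.3 (MIN): min(0, 39) = 0
n4.1 (MAX): max(36, 37, 0) = 37
n4.2.1 (MIN): min(3, -18) = -18
n4.2.2 (MIN): min(5, 29, -10, 32) = -10
n4.2.3 (MIN): min(82, -86, -88, -57) = -88
n4.2 (MAX): max(-18, -10, -88) = -10
n4 (MIN): min(37, -10) = -10
r (MAX): max(11, -70, -56, -10) = 11

11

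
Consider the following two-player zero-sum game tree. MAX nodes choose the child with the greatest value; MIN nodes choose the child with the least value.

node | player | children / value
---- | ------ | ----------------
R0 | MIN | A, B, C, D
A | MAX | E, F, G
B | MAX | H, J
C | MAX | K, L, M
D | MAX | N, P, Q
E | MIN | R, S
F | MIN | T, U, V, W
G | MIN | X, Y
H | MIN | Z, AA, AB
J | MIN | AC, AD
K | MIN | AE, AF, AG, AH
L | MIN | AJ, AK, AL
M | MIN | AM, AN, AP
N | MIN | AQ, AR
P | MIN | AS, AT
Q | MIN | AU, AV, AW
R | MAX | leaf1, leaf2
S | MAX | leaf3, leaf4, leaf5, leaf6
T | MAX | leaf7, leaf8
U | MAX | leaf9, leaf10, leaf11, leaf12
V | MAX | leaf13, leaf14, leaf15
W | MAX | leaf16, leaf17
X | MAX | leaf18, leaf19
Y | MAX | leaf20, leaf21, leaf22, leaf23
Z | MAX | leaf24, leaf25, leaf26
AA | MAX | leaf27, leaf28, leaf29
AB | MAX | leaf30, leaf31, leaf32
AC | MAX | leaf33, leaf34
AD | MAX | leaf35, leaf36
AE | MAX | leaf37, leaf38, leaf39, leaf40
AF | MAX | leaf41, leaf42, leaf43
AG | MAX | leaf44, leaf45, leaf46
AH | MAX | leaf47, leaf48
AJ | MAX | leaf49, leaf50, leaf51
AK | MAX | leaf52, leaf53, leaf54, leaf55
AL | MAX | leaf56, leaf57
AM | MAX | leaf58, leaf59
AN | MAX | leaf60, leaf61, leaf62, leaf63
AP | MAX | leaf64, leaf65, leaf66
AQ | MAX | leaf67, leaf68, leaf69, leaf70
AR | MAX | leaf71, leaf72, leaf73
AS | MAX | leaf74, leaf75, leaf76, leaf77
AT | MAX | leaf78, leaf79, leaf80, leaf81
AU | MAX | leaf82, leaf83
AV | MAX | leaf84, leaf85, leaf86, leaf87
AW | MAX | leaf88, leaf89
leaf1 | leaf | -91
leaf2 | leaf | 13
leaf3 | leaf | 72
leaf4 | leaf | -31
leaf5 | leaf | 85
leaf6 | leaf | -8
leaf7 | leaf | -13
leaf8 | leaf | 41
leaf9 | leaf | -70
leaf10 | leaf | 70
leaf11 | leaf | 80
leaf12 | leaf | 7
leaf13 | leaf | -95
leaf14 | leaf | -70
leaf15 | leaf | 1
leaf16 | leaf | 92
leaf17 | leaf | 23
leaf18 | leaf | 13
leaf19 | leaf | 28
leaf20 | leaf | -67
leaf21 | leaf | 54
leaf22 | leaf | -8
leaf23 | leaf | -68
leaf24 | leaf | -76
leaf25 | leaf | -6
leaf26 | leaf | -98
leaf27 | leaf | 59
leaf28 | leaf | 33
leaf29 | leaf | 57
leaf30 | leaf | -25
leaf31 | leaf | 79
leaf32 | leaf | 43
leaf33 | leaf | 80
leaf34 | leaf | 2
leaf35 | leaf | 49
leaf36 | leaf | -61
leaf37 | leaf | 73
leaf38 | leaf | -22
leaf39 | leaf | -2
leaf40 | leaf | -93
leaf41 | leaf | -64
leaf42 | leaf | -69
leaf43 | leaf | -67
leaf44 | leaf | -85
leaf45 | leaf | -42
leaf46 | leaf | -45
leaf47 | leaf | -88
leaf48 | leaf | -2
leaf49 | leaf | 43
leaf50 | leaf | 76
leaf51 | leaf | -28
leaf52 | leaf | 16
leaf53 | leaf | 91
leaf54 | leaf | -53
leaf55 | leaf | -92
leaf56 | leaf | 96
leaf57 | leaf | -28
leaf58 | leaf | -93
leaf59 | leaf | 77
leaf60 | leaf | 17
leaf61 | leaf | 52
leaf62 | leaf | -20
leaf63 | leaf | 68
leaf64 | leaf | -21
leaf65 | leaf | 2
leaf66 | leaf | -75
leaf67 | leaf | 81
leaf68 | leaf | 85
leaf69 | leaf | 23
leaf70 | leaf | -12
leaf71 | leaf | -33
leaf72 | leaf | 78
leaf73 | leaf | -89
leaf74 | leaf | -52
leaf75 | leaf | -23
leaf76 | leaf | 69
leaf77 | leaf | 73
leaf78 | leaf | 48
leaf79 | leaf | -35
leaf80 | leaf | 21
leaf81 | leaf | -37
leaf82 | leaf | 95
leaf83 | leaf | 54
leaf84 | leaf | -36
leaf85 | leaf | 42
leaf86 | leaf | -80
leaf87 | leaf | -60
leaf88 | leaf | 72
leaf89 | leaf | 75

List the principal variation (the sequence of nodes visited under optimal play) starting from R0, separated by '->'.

R0 -> A -> G -> X -> leaf19

R (MAX): max(-91, 13) = 13
S (MAX): max(72, -31, 85, -8) = 85
E (MIN): min(13, 85) = 13
T (MAX): max(-13, 41) = 41
U (MAX): max(-70, 70, 80, 7) = 80
V (MAX): max(-95, -70, 1) = 1
W (MAX): max(92, 23) = 92
F (MIN): min(41, 80, 1, 92) = 1
X (MAX): max(13, 28) = 28
Y (MAX): max(-67, 54, -8, -68) = 54
G (MIN): min(28, 54) = 28
A (MAX): max(13, 1, 28) = 28
Z (MAX): max(-76, -6, -98) = -6
AA (MAX): max(59, 33, 57) = 59
AB (MAX): max(-25, 79, 43) = 79
H (MIN): min(-6, 59, 79) = -6
AC (MAX): max(80, 2) = 80
AD (MAX): max(49, -61) = 49
J (MIN): min(80, 49) = 49
B (MAX): max(-6, 49) = 49
AE (MAX): max(73, -22, -2, -93) = 73
AF (MAX): max(-64, -69, -67) = -64
AG (MAX): max(-85, -42, -45) = -42
AH (MAX): max(-88, -2) = -2
K (MIN): min(73, -64, -42, -2) = -64
AJ (MAX): max(43, 76, -28) = 76
AK (MAX): max(16, 91, -53, -92) = 91
AL (MAX): max(96, -28) = 96
L (MIN): min(76, 91, 96) = 76
AM (MAX): max(-93, 77) = 77
AN (MAX): max(17, 52, -20, 68) = 68
AP (MAX): max(-21, 2, -75) = 2
M (MIN): min(77, 68, 2) = 2
C (MAX): max(-64, 76, 2) = 76
AQ (MAX): max(81, 85, 23, -12) = 85
AR (MAX): max(-33, 78, -89) = 78
N (MIN): min(85, 78) = 78
AS (MAX): max(-52, -23, 69, 73) = 73
AT (MAX): max(48, -35, 21, -37) = 48
P (MIN): min(73, 48) = 48
AU (MAX): max(95, 54) = 95
AV (MAX): max(-36, 42, -80, -60) = 42
AW (MAX): max(72, 75) = 75
Q (MIN): min(95, 42, 75) = 42
D (MAX): max(78, 48, 42) = 78
R0 (MIN): min(28, 49, 76, 78) = 28
At R0, MIN picks A (lowest: 28).
At A, MAX picks G (highest: 28).
At G, MIN picks X (lowest: 28).
At X, MAX picks leaf19 (highest: 28).
Terminal value 28.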